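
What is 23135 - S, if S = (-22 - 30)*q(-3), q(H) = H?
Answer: 22979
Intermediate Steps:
S = 156 (S = (-22 - 30)*(-3) = -52*(-3) = 156)
23135 - S = 23135 - 1*156 = 23135 - 156 = 22979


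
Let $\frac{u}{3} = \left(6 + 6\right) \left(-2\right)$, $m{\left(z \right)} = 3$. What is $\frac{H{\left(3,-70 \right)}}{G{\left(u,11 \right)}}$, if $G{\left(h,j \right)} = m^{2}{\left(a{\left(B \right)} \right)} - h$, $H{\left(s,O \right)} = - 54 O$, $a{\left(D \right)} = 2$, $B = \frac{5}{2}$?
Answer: $\frac{140}{3} \approx 46.667$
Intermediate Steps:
$B = \frac{5}{2}$ ($B = 5 \cdot \frac{1}{2} = \frac{5}{2} \approx 2.5$)
$u = -72$ ($u = 3 \left(6 + 6\right) \left(-2\right) = 3 \cdot 12 \left(-2\right) = 3 \left(-24\right) = -72$)
$G{\left(h,j \right)} = 9 - h$ ($G{\left(h,j \right)} = 3^{2} - h = 9 - h$)
$\frac{H{\left(3,-70 \right)}}{G{\left(u,11 \right)}} = \frac{\left(-54\right) \left(-70\right)}{9 - -72} = \frac{3780}{9 + 72} = \frac{3780}{81} = 3780 \cdot \frac{1}{81} = \frac{140}{3}$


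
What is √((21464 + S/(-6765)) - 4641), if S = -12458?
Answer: √769992658545/6765 ≈ 129.71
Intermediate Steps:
√((21464 + S/(-6765)) - 4641) = √((21464 - 12458/(-6765)) - 4641) = √((21464 - 12458*(-1/6765)) - 4641) = √((21464 + 12458/6765) - 4641) = √(145216418/6765 - 4641) = √(113820053/6765) = √769992658545/6765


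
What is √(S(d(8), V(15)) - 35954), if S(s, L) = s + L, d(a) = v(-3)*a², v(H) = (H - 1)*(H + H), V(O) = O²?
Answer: I*√34193 ≈ 184.91*I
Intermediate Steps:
v(H) = 2*H*(-1 + H) (v(H) = (-1 + H)*(2*H) = 2*H*(-1 + H))
d(a) = 24*a² (d(a) = (2*(-3)*(-1 - 3))*a² = (2*(-3)*(-4))*a² = 24*a²)
S(s, L) = L + s
√(S(d(8), V(15)) - 35954) = √((15² + 24*8²) - 35954) = √((225 + 24*64) - 35954) = √((225 + 1536) - 35954) = √(1761 - 35954) = √(-34193) = I*√34193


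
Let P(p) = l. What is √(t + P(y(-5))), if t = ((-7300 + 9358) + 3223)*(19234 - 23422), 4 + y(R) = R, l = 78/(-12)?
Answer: I*√88467338/2 ≈ 4702.9*I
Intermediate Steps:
l = -13/2 (l = 78*(-1/12) = -13/2 ≈ -6.5000)
y(R) = -4 + R
P(p) = -13/2
t = -22116828 (t = (2058 + 3223)*(-4188) = 5281*(-4188) = -22116828)
√(t + P(y(-5))) = √(-22116828 - 13/2) = √(-44233669/2) = I*√88467338/2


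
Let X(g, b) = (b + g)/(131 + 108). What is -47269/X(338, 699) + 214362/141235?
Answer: -1595350600991/146460695 ≈ -10893.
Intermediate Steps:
X(g, b) = b/239 + g/239 (X(g, b) = (b + g)/239 = (b + g)*(1/239) = b/239 + g/239)
-47269/X(338, 699) + 214362/141235 = -47269/((1/239)*699 + (1/239)*338) + 214362/141235 = -47269/(699/239 + 338/239) + 214362*(1/141235) = -47269/1037/239 + 214362/141235 = -47269*239/1037 + 214362/141235 = -11297291/1037 + 214362/141235 = -1595350600991/146460695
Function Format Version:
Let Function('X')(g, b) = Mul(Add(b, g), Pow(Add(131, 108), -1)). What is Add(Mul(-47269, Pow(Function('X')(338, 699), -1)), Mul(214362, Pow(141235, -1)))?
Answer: Rational(-1595350600991, 146460695) ≈ -10893.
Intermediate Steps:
Function('X')(g, b) = Add(Mul(Rational(1, 239), b), Mul(Rational(1, 239), g)) (Function('X')(g, b) = Mul(Add(b, g), Pow(239, -1)) = Mul(Add(b, g), Rational(1, 239)) = Add(Mul(Rational(1, 239), b), Mul(Rational(1, 239), g)))
Add(Mul(-47269, Pow(Function('X')(338, 699), -1)), Mul(214362, Pow(141235, -1))) = Add(Mul(-47269, Pow(Add(Mul(Rational(1, 239), 699), Mul(Rational(1, 239), 338)), -1)), Mul(214362, Pow(141235, -1))) = Add(Mul(-47269, Pow(Add(Rational(699, 239), Rational(338, 239)), -1)), Mul(214362, Rational(1, 141235))) = Add(Mul(-47269, Pow(Rational(1037, 239), -1)), Rational(214362, 141235)) = Add(Mul(-47269, Rational(239, 1037)), Rational(214362, 141235)) = Add(Rational(-11297291, 1037), Rational(214362, 141235)) = Rational(-1595350600991, 146460695)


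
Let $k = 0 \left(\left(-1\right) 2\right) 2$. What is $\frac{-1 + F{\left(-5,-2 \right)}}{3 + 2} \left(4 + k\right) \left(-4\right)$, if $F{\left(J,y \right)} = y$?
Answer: $\frac{48}{5} \approx 9.6$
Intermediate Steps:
$k = 0$ ($k = 0 \left(-2\right) 2 = 0 \cdot 2 = 0$)
$\frac{-1 + F{\left(-5,-2 \right)}}{3 + 2} \left(4 + k\right) \left(-4\right) = \frac{-1 - 2}{3 + 2} \left(4 + 0\right) \left(-4\right) = - \frac{3}{5} \cdot 4 \left(-4\right) = \left(-3\right) \frac{1}{5} \cdot 4 \left(-4\right) = \left(- \frac{3}{5}\right) 4 \left(-4\right) = \left(- \frac{12}{5}\right) \left(-4\right) = \frac{48}{5}$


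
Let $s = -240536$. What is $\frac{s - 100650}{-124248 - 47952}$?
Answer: $\frac{170593}{86100} \approx 1.9813$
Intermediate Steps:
$\frac{s - 100650}{-124248 - 47952} = \frac{-240536 - 100650}{-124248 - 47952} = - \frac{341186}{-172200} = \left(-341186\right) \left(- \frac{1}{172200}\right) = \frac{170593}{86100}$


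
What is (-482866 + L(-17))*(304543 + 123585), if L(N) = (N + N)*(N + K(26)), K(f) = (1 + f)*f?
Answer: -216699555968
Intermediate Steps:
K(f) = f*(1 + f)
L(N) = 2*N*(702 + N) (L(N) = (N + N)*(N + 26*(1 + 26)) = (2*N)*(N + 26*27) = (2*N)*(N + 702) = (2*N)*(702 + N) = 2*N*(702 + N))
(-482866 + L(-17))*(304543 + 123585) = (-482866 + 2*(-17)*(702 - 17))*(304543 + 123585) = (-482866 + 2*(-17)*685)*428128 = (-482866 - 23290)*428128 = -506156*428128 = -216699555968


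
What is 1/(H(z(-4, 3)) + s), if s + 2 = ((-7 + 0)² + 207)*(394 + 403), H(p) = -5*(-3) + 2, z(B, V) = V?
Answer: 1/204047 ≈ 4.9008e-6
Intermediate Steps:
H(p) = 17 (H(p) = 15 + 2 = 17)
s = 204030 (s = -2 + ((-7 + 0)² + 207)*(394 + 403) = -2 + ((-7)² + 207)*797 = -2 + (49 + 207)*797 = -2 + 256*797 = -2 + 204032 = 204030)
1/(H(z(-4, 3)) + s) = 1/(17 + 204030) = 1/204047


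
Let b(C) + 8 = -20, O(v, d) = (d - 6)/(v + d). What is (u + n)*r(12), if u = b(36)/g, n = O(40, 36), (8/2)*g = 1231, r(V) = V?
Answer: 85254/23389 ≈ 3.6450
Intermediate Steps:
O(v, d) = (-6 + d)/(d + v)
g = 1231/4 (g = (1/4)*1231 = 1231/4 ≈ 307.75)
n = 15/38 (n = (-6 + 36)/(36 + 40) = 30/76 = (1/76)*30 = 15/38 ≈ 0.39474)
b(C) = -28 (b(C) = -8 - 20 = -28)
u = -112/1231 (u = -28/1231/4 = -28*4/1231 = -112/1231 ≈ -0.090983)
(u + n)*r(12) = (-112/1231 + 15/38)*12 = (14209/46778)*12 = 85254/23389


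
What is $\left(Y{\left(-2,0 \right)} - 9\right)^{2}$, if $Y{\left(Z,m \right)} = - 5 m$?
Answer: $81$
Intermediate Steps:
$\left(Y{\left(-2,0 \right)} - 9\right)^{2} = \left(\left(-5\right) 0 - 9\right)^{2} = \left(0 - 9\right)^{2} = \left(-9\right)^{2} = 81$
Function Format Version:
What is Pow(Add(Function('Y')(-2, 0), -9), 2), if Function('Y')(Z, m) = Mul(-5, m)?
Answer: 81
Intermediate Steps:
Pow(Add(Function('Y')(-2, 0), -9), 2) = Pow(Add(Mul(-5, 0), -9), 2) = Pow(Add(0, -9), 2) = Pow(-9, 2) = 81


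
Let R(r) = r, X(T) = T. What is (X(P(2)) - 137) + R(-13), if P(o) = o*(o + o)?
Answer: -142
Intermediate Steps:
P(o) = 2*o² (P(o) = o*(2*o) = 2*o²)
(X(P(2)) - 137) + R(-13) = (2*2² - 137) - 13 = (2*4 - 137) - 13 = (8 - 137) - 13 = -129 - 13 = -142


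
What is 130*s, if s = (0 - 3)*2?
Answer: -780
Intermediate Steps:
s = -6 (s = -3*2 = -6)
130*s = 130*(-6) = -780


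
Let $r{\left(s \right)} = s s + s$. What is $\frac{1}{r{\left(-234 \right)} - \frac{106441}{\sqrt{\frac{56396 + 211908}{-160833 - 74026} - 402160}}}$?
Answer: $\frac{5149666349650368}{280772769594474605275} - \frac{425764 i \sqrt{1386419116609506}}{280772769594474605275} \approx 1.8341 \cdot 10^{-5} - 5.6463 \cdot 10^{-8} i$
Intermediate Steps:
$r{\left(s \right)} = s + s^{2}$ ($r{\left(s \right)} = s^{2} + s = s + s^{2}$)
$\frac{1}{r{\left(-234 \right)} - \frac{106441}{\sqrt{\frac{56396 + 211908}{-160833 - 74026} - 402160}}} = \frac{1}{- 234 \left(1 - 234\right) - \frac{106441}{\sqrt{\frac{56396 + 211908}{-160833 - 74026} - 402160}}} = \frac{1}{\left(-234\right) \left(-233\right) - \frac{106441}{\sqrt{\frac{268304}{-234859} - 402160}}} = \frac{1}{54522 - \frac{106441}{\sqrt{268304 \left(- \frac{1}{234859}\right) - 402160}}} = \frac{1}{54522 - \frac{106441}{\sqrt{- \frac{268304}{234859} - 402160}}} = \frac{1}{54522 - \frac{106441}{\sqrt{- \frac{94451163744}{234859}}}} = \frac{1}{54522 - \frac{106441}{\frac{4}{234859} i \sqrt{1386419116609506}}} = \frac{1}{54522 - 106441 \left(- \frac{i \sqrt{1386419116609506}}{23612790936}\right)} = \frac{1}{54522 + \frac{106441 i \sqrt{1386419116609506}}{23612790936}}$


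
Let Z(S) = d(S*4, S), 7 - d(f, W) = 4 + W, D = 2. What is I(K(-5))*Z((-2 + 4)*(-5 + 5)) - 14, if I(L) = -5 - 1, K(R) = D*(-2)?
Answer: -32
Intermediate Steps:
K(R) = -4 (K(R) = 2*(-2) = -4)
I(L) = -6
d(f, W) = 3 - W (d(f, W) = 7 - (4 + W) = 7 + (-4 - W) = 3 - W)
Z(S) = 3 - S
I(K(-5))*Z((-2 + 4)*(-5 + 5)) - 14 = -6*(3 - (-2 + 4)*(-5 + 5)) - 14 = -6*(3 - 2*0) - 14 = -6*(3 - 1*0) - 14 = -6*(3 + 0) - 14 = -6*3 - 14 = -18 - 14 = -32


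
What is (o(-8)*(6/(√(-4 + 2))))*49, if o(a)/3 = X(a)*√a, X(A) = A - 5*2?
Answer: -31752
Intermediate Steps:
X(A) = -10 + A (X(A) = A - 10 = -10 + A)
o(a) = 3*√a*(-10 + a) (o(a) = 3*((-10 + a)*√a) = 3*(√a*(-10 + a)) = 3*√a*(-10 + a))
(o(-8)*(6/(√(-4 + 2))))*49 = ((3*√(-8)*(-10 - 8))*(6/(√(-4 + 2))))*49 = ((3*(2*I*√2)*(-18))*(6/(√(-2))))*49 = ((-108*I*√2)*(6/((I*√2))))*49 = ((-108*I*√2)*(6*(-I*√2/2)))*49 = ((-108*I*√2)*(-3*I*√2))*49 = -648*49 = -31752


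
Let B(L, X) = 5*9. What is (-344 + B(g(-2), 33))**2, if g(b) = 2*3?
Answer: 89401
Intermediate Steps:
g(b) = 6
B(L, X) = 45
(-344 + B(g(-2), 33))**2 = (-344 + 45)**2 = (-299)**2 = 89401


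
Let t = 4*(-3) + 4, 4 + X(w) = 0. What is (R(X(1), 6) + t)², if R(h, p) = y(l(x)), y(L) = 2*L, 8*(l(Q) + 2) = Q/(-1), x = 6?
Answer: 729/4 ≈ 182.25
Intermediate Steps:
l(Q) = -2 - Q/8 (l(Q) = -2 + (Q/(-1))/8 = -2 + (Q*(-1))/8 = -2 + (-Q)/8 = -2 - Q/8)
X(w) = -4 (X(w) = -4 + 0 = -4)
t = -8 (t = -12 + 4 = -8)
R(h, p) = -11/2 (R(h, p) = 2*(-2 - ⅛*6) = 2*(-2 - ¾) = 2*(-11/4) = -11/2)
(R(X(1), 6) + t)² = (-11/2 - 8)² = (-27/2)² = 729/4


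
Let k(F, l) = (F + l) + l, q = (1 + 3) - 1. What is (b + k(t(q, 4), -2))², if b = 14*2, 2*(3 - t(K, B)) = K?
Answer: 2601/4 ≈ 650.25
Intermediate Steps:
q = 3 (q = 4 - 1 = 3)
t(K, B) = 3 - K/2
b = 28
k(F, l) = F + 2*l
(b + k(t(q, 4), -2))² = (28 + ((3 - ½*3) + 2*(-2)))² = (28 + ((3 - 3/2) - 4))² = (28 + (3/2 - 4))² = (28 - 5/2)² = (51/2)² = 2601/4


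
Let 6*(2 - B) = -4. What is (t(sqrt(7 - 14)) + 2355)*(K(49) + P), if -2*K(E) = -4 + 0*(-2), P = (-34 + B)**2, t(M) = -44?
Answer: 20461594/9 ≈ 2.2735e+6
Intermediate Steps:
B = 8/3 (B = 2 - 1/6*(-4) = 2 + 2/3 = 8/3 ≈ 2.6667)
P = 8836/9 (P = (-34 + 8/3)**2 = (-94/3)**2 = 8836/9 ≈ 981.78)
K(E) = 2 (K(E) = -(-4 + 0*(-2))/2 = -(-4 + 0)/2 = -1/2*(-4) = 2)
(t(sqrt(7 - 14)) + 2355)*(K(49) + P) = (-44 + 2355)*(2 + 8836/9) = 2311*(8854/9) = 20461594/9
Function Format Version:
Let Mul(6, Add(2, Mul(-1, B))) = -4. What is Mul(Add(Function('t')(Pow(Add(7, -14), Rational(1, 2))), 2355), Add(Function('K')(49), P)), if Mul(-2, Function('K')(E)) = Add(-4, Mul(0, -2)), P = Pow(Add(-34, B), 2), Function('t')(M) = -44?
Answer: Rational(20461594, 9) ≈ 2.2735e+6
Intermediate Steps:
B = Rational(8, 3) (B = Add(2, Mul(Rational(-1, 6), -4)) = Add(2, Rational(2, 3)) = Rational(8, 3) ≈ 2.6667)
P = Rational(8836, 9) (P = Pow(Add(-34, Rational(8, 3)), 2) = Pow(Rational(-94, 3), 2) = Rational(8836, 9) ≈ 981.78)
Function('K')(E) = 2 (Function('K')(E) = Mul(Rational(-1, 2), Add(-4, Mul(0, -2))) = Mul(Rational(-1, 2), Add(-4, 0)) = Mul(Rational(-1, 2), -4) = 2)
Mul(Add(Function('t')(Pow(Add(7, -14), Rational(1, 2))), 2355), Add(Function('K')(49), P)) = Mul(Add(-44, 2355), Add(2, Rational(8836, 9))) = Mul(2311, Rational(8854, 9)) = Rational(20461594, 9)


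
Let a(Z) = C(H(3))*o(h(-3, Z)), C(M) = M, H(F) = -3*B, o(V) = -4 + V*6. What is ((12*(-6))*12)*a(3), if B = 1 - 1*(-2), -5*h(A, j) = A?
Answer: -15552/5 ≈ -3110.4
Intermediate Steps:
h(A, j) = -A/5
B = 3 (B = 1 + 2 = 3)
o(V) = -4 + 6*V
H(F) = -9 (H(F) = -3*3 = -9)
a(Z) = 18/5 (a(Z) = -9*(-4 + 6*(-1/5*(-3))) = -9*(-4 + 6*(3/5)) = -9*(-4 + 18/5) = -9*(-2/5) = 18/5)
((12*(-6))*12)*a(3) = ((12*(-6))*12)*(18/5) = -72*12*(18/5) = -864*18/5 = -15552/5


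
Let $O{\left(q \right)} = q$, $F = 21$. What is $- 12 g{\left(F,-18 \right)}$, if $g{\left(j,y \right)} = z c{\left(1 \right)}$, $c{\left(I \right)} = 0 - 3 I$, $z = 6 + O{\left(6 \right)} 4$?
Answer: $1080$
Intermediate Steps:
$z = 30$ ($z = 6 + 6 \cdot 4 = 6 + 24 = 30$)
$c{\left(I \right)} = - 3 I$ ($c{\left(I \right)} = 0 - 3 I = - 3 I$)
$g{\left(j,y \right)} = -90$ ($g{\left(j,y \right)} = 30 \left(\left(-3\right) 1\right) = 30 \left(-3\right) = -90$)
$- 12 g{\left(F,-18 \right)} = \left(-12\right) \left(-90\right) = 1080$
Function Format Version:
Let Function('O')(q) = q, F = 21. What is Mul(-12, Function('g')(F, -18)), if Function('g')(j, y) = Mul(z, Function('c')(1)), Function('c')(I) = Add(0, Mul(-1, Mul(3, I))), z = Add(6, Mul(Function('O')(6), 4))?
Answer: 1080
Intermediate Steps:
z = 30 (z = Add(6, Mul(6, 4)) = Add(6, 24) = 30)
Function('c')(I) = Mul(-3, I) (Function('c')(I) = Add(0, Mul(-3, I)) = Mul(-3, I))
Function('g')(j, y) = -90 (Function('g')(j, y) = Mul(30, Mul(-3, 1)) = Mul(30, -3) = -90)
Mul(-12, Function('g')(F, -18)) = Mul(-12, -90) = 1080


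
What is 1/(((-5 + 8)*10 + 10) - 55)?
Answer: -1/15 ≈ -0.066667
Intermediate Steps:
1/(((-5 + 8)*10 + 10) - 55) = 1/((3*10 + 10) - 55) = 1/((30 + 10) - 55) = 1/(40 - 55) = 1/(-15) = -1/15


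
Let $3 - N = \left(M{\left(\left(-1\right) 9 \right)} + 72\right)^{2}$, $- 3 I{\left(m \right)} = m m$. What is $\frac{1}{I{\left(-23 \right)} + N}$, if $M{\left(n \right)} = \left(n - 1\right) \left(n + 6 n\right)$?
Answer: $- \frac{3}{1478932} \approx -2.0285 \cdot 10^{-6}$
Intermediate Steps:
$I{\left(m \right)} = - \frac{m^{2}}{3}$ ($I{\left(m \right)} = - \frac{m m}{3} = - \frac{m^{2}}{3}$)
$M{\left(n \right)} = 7 n \left(-1 + n\right)$ ($M{\left(n \right)} = \left(-1 + n\right) 7 n = 7 n \left(-1 + n\right)$)
$N = -492801$ ($N = 3 - \left(7 \left(\left(-1\right) 9\right) \left(-1 - 9\right) + 72\right)^{2} = 3 - \left(7 \left(-9\right) \left(-1 - 9\right) + 72\right)^{2} = 3 - \left(7 \left(-9\right) \left(-10\right) + 72\right)^{2} = 3 - \left(630 + 72\right)^{2} = 3 - 702^{2} = 3 - 492804 = -492801$)
$\frac{1}{I{\left(-23 \right)} + N} = \frac{1}{- \frac{\left(-23\right)^{2}}{3} - 492801} = \frac{1}{\left(- \frac{1}{3}\right) 529 - 492801} = \frac{1}{- \frac{529}{3} - 492801} = \frac{1}{- \frac{1478932}{3}} = - \frac{3}{1478932}$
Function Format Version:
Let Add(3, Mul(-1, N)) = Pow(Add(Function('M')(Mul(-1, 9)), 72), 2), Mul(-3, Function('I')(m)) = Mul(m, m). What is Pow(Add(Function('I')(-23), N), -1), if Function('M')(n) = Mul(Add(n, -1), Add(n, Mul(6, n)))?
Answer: Rational(-3, 1478932) ≈ -2.0285e-6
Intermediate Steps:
Function('I')(m) = Mul(Rational(-1, 3), Pow(m, 2)) (Function('I')(m) = Mul(Rational(-1, 3), Mul(m, m)) = Mul(Rational(-1, 3), Pow(m, 2)))
Function('M')(n) = Mul(7, n, Add(-1, n)) (Function('M')(n) = Mul(Add(-1, n), Mul(7, n)) = Mul(7, n, Add(-1, n)))
N = -492801 (N = Add(3, Mul(-1, Pow(Add(Mul(7, Mul(-1, 9), Add(-1, Mul(-1, 9))), 72), 2))) = Add(3, Mul(-1, Pow(Add(Mul(7, -9, Add(-1, -9)), 72), 2))) = Add(3, Mul(-1, Pow(Add(Mul(7, -9, -10), 72), 2))) = Add(3, Mul(-1, Pow(Add(630, 72), 2))) = Add(3, Mul(-1, Pow(702, 2))) = Add(3, Mul(-1, 492804)) = Add(3, -492804) = -492801)
Pow(Add(Function('I')(-23), N), -1) = Pow(Add(Mul(Rational(-1, 3), Pow(-23, 2)), -492801), -1) = Pow(Add(Mul(Rational(-1, 3), 529), -492801), -1) = Pow(Add(Rational(-529, 3), -492801), -1) = Pow(Rational(-1478932, 3), -1) = Rational(-3, 1478932)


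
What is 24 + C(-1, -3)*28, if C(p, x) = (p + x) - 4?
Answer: -200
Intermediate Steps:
C(p, x) = -4 + p + x
24 + C(-1, -3)*28 = 24 + (-4 - 1 - 3)*28 = 24 - 8*28 = 24 - 224 = -200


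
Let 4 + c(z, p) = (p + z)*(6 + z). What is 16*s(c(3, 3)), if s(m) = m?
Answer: 800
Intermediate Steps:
c(z, p) = -4 + (6 + z)*(p + z) (c(z, p) = -4 + (p + z)*(6 + z) = -4 + (6 + z)*(p + z))
16*s(c(3, 3)) = 16*(-4 + 3² + 6*3 + 6*3 + 3*3) = 16*(-4 + 9 + 18 + 18 + 9) = 16*50 = 800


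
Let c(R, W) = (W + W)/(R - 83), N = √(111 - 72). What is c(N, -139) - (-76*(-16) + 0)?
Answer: -4153263/3425 + 139*√39/3425 ≈ -1212.4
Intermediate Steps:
N = √39 ≈ 6.2450
c(R, W) = 2*W/(-83 + R) (c(R, W) = (2*W)/(-83 + R) = 2*W/(-83 + R))
c(N, -139) - (-76*(-16) + 0) = 2*(-139)/(-83 + √39) - (-76*(-16) + 0) = -278/(-83 + √39) - (1216 + 0) = -278/(-83 + √39) - 1*1216 = -278/(-83 + √39) - 1216 = -1216 - 278/(-83 + √39)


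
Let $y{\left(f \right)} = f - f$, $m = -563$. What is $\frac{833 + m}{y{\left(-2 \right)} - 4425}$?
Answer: $- \frac{18}{295} \approx -0.061017$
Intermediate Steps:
$y{\left(f \right)} = 0$
$\frac{833 + m}{y{\left(-2 \right)} - 4425} = \frac{833 - 563}{0 - 4425} = \frac{270}{-4425} = 270 \left(- \frac{1}{4425}\right) = - \frac{18}{295}$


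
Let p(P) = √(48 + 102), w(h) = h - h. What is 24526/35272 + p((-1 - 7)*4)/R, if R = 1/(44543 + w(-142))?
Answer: 12263/17636 + 222715*√6 ≈ 5.4554e+5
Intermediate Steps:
w(h) = 0
R = 1/44543 (R = 1/(44543 + 0) = 1/44543 ≈ 2.2450e-5)
p(P) = 5*√6 (p(P) = √150 = 5*√6)
24526/35272 + p((-1 - 7)*4)/R = 24526/35272 + (5*√6)/(1/44543) = 24526*(1/35272) + (5*√6)*44543 = 12263/17636 + 222715*√6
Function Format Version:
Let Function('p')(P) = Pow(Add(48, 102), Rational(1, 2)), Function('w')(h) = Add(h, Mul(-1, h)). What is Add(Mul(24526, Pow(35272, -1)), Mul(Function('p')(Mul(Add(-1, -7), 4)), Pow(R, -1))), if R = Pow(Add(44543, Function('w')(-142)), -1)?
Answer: Add(Rational(12263, 17636), Mul(222715, Pow(6, Rational(1, 2)))) ≈ 5.4554e+5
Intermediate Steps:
Function('w')(h) = 0
R = Rational(1, 44543) (R = Pow(Add(44543, 0), -1) = Pow(44543, -1) = Rational(1, 44543) ≈ 2.2450e-5)
Function('p')(P) = Mul(5, Pow(6, Rational(1, 2))) (Function('p')(P) = Pow(150, Rational(1, 2)) = Mul(5, Pow(6, Rational(1, 2))))
Add(Mul(24526, Pow(35272, -1)), Mul(Function('p')(Mul(Add(-1, -7), 4)), Pow(R, -1))) = Add(Mul(24526, Pow(35272, -1)), Mul(Mul(5, Pow(6, Rational(1, 2))), Pow(Rational(1, 44543), -1))) = Add(Mul(24526, Rational(1, 35272)), Mul(Mul(5, Pow(6, Rational(1, 2))), 44543)) = Add(Rational(12263, 17636), Mul(222715, Pow(6, Rational(1, 2))))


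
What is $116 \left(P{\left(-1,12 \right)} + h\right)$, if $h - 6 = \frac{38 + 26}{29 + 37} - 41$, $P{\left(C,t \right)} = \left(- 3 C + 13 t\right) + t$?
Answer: $\frac{524320}{33} \approx 15888.0$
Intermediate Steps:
$P{\left(C,t \right)} = - 3 C + 14 t$
$h = - \frac{1123}{33}$ ($h = 6 - \left(41 - \frac{38 + 26}{29 + 37}\right) = 6 - \left(41 - \frac{64}{66}\right) = 6 + \left(64 \cdot \frac{1}{66} - 41\right) = 6 + \left(\frac{32}{33} - 41\right) = 6 - \frac{1321}{33} = - \frac{1123}{33} \approx -34.03$)
$116 \left(P{\left(-1,12 \right)} + h\right) = 116 \left(\left(\left(-3\right) \left(-1\right) + 14 \cdot 12\right) - \frac{1123}{33}\right) = 116 \left(\left(3 + 168\right) - \frac{1123}{33}\right) = 116 \left(171 - \frac{1123}{33}\right) = 116 \cdot \frac{4520}{33} = \frac{524320}{33}$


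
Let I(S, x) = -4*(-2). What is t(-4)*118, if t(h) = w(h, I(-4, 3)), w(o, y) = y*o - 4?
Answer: -4248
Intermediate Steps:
I(S, x) = 8
w(o, y) = -4 + o*y (w(o, y) = o*y - 4 = -4 + o*y)
t(h) = -4 + 8*h (t(h) = -4 + h*8 = -4 + 8*h)
t(-4)*118 = (-4 + 8*(-4))*118 = (-4 - 32)*118 = -36*118 = -4248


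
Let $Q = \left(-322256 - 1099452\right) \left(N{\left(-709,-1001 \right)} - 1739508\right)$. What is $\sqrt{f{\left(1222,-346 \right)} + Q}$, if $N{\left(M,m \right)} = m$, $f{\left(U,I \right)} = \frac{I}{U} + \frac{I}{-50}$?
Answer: $\frac{\sqrt{23094529011400052258}}{3055} \approx 1.5731 \cdot 10^{6}$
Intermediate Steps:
$f{\left(U,I \right)} = - \frac{I}{50} + \frac{I}{U}$ ($f{\left(U,I \right)} = \frac{I}{U} + I \left(- \frac{1}{50}\right) = \frac{I}{U} - \frac{I}{50} = - \frac{I}{50} + \frac{I}{U}$)
$Q = 2474495569372$ ($Q = \left(-322256 - 1099452\right) \left(-1001 - 1739508\right) = \left(-1421708\right) \left(-1740509\right) = 2474495569372$)
$\sqrt{f{\left(1222,-346 \right)} + Q} = \sqrt{\left(\left(- \frac{1}{50}\right) \left(-346\right) - \frac{346}{1222}\right) + 2474495569372} = \sqrt{\left(\frac{173}{25} - \frac{173}{611}\right) + 2474495569372} = \sqrt{\frac{101378}{15275} + 2474495569372} = \sqrt{\frac{37797919822258678}{15275}} = \frac{\sqrt{23094529011400052258}}{3055}$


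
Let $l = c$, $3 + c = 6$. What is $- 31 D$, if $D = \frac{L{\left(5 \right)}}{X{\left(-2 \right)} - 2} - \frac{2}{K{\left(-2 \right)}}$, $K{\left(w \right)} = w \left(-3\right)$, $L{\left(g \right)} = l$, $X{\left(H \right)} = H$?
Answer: $\frac{403}{12} \approx 33.583$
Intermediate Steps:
$c = 3$ ($c = -3 + 6 = 3$)
$l = 3$
$L{\left(g \right)} = 3$
$K{\left(w \right)} = - 3 w$
$D = - \frac{13}{12}$ ($D = \frac{3}{-2 - 2} - \frac{2}{\left(-3\right) \left(-2\right)} = \frac{3}{-2 - 2} - \frac{2}{6} = \frac{3}{-4} - \frac{1}{3} = 3 \left(- \frac{1}{4}\right) - \frac{1}{3} = - \frac{3}{4} - \frac{1}{3} = - \frac{13}{12} \approx -1.0833$)
$- 31 D = \left(-31\right) \left(- \frac{13}{12}\right) = \frac{403}{12}$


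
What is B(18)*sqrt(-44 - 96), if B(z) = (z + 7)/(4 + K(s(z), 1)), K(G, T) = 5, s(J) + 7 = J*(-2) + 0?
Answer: 50*I*sqrt(35)/9 ≈ 32.867*I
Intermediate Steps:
s(J) = -7 - 2*J (s(J) = -7 + (J*(-2) + 0) = -7 + (-2*J + 0) = -7 - 2*J)
B(z) = 7/9 + z/9 (B(z) = (z + 7)/(4 + 5) = (7 + z)/9 = (7 + z)*(1/9) = 7/9 + z/9)
B(18)*sqrt(-44 - 96) = (7/9 + (1/9)*18)*sqrt(-44 - 96) = (7/9 + 2)*sqrt(-140) = 25*(2*I*sqrt(35))/9 = 50*I*sqrt(35)/9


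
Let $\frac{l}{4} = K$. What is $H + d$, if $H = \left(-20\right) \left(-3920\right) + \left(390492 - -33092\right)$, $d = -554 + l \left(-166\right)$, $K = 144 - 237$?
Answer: $563182$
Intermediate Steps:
$K = -93$
$l = -372$ ($l = 4 \left(-93\right) = -372$)
$d = 61198$ ($d = -554 - -61752 = -554 + 61752 = 61198$)
$H = 501984$ ($H = 78400 + \left(390492 + 33092\right) = 78400 + 423584 = 501984$)
$H + d = 501984 + 61198 = 563182$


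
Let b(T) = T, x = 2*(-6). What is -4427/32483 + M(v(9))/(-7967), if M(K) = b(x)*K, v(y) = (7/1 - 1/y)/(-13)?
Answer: -44631685/325577109 ≈ -0.13708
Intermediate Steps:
x = -12
v(y) = -7/13 + 1/(13*y) (v(y) = (7*1 - 1/y)*(-1/13) = (7 - 1/y)*(-1/13) = -7/13 + 1/(13*y))
M(K) = -12*K
-4427/32483 + M(v(9))/(-7967) = -4427/32483 - 12*(1 - 7*9)/(13*9)/(-7967) = -4427*1/32483 - 12*(1 - 63)/(13*9)*(-1/7967) = -4427/32483 - 12*(-62)/(13*9)*(-1/7967) = -4427/32483 - 12*(-62/117)*(-1/7967) = -4427/32483 + (248/39)*(-1/7967) = -4427/32483 - 8/10023 = -44631685/325577109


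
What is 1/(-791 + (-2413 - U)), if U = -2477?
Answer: -1/727 ≈ -0.0013755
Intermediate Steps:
1/(-791 + (-2413 - U)) = 1/(-791 + (-2413 - 1*(-2477))) = 1/(-791 + (-2413 + 2477)) = 1/(-791 + 64) = 1/(-727) = -1/727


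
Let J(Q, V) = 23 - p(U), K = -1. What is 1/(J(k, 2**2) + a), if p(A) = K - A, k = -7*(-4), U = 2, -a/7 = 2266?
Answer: -1/15836 ≈ -6.3147e-5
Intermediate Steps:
a = -15862 (a = -7*2266 = -15862)
k = 28
p(A) = -1 - A
J(Q, V) = 26 (J(Q, V) = 23 - (-1 - 1*2) = 23 - (-1 - 2) = 23 - 1*(-3) = 23 + 3 = 26)
1/(J(k, 2**2) + a) = 1/(26 - 15862) = 1/(-15836) = -1/15836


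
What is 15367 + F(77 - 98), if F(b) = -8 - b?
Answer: 15380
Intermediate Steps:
15367 + F(77 - 98) = 15367 + (-8 - (77 - 98)) = 15367 + (-8 - 1*(-21)) = 15367 + (-8 + 21) = 15367 + 13 = 15380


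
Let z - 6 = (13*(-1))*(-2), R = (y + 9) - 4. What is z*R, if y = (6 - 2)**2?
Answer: 672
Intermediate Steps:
y = 16 (y = 4**2 = 16)
R = 21 (R = (16 + 9) - 4 = 25 - 4 = 21)
z = 32 (z = 6 + (13*(-1))*(-2) = 6 - 13*(-2) = 6 + 26 = 32)
z*R = 32*21 = 672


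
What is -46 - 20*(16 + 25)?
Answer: -866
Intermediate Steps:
-46 - 20*(16 + 25) = -46 - 20*41 = -46 - 820 = -866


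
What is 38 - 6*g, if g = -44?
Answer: 302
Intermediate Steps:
38 - 6*g = 38 - 6*(-44) = 38 + 264 = 302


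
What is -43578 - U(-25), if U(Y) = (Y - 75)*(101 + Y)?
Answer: -35978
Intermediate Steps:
U(Y) = (-75 + Y)*(101 + Y)
-43578 - U(-25) = -43578 - (-7575 + (-25)² + 26*(-25)) = -43578 - (-7575 + 625 - 650) = -43578 - 1*(-7600) = -43578 + 7600 = -35978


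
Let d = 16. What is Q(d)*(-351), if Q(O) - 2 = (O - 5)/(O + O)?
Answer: -26325/32 ≈ -822.66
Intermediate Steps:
Q(O) = 2 + (-5 + O)/(2*O) (Q(O) = 2 + (O - 5)/(O + O) = 2 + (-5 + O)/((2*O)) = 2 + (-5 + O)*(1/(2*O)) = 2 + (-5 + O)/(2*O))
Q(d)*(-351) = ((5/2)*(-1 + 16)/16)*(-351) = ((5/2)*(1/16)*15)*(-351) = (75/32)*(-351) = -26325/32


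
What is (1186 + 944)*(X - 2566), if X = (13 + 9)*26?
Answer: -4247220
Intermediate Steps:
X = 572 (X = 22*26 = 572)
(1186 + 944)*(X - 2566) = (1186 + 944)*(572 - 2566) = 2130*(-1994) = -4247220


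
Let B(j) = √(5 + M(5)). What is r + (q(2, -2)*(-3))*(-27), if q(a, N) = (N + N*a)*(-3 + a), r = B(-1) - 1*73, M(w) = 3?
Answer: 413 + 2*√2 ≈ 415.83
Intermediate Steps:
B(j) = 2*√2 (B(j) = √(5 + 3) = √8 = 2*√2)
r = -73 + 2*√2 (r = 2*√2 - 1*73 = 2*√2 - 73 = -73 + 2*√2 ≈ -70.172)
q(a, N) = (-3 + a)*(N + N*a)
r + (q(2, -2)*(-3))*(-27) = (-73 + 2*√2) + (-2*(-3 + 2² - 2*2)*(-3))*(-27) = (-73 + 2*√2) + (-2*(-3 + 4 - 4)*(-3))*(-27) = (-73 + 2*√2) + (-2*(-3)*(-3))*(-27) = (-73 + 2*√2) + (6*(-3))*(-27) = (-73 + 2*√2) - 18*(-27) = (-73 + 2*√2) + 486 = 413 + 2*√2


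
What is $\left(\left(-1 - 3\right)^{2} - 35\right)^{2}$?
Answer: $361$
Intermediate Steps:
$\left(\left(-1 - 3\right)^{2} - 35\right)^{2} = \left(\left(-4\right)^{2} - 35\right)^{2} = \left(16 - 35\right)^{2} = \left(-19\right)^{2} = 361$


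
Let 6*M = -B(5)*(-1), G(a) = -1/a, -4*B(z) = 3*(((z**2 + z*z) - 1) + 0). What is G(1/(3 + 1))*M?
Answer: 49/2 ≈ 24.500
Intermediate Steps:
B(z) = 3/4 - 3*z**2/2 (B(z) = -3*(((z**2 + z*z) - 1) + 0)/4 = -3*(((z**2 + z**2) - 1) + 0)/4 = -3*((2*z**2 - 1) + 0)/4 = -3*((-1 + 2*z**2) + 0)/4 = -3*(-1 + 2*z**2)/4 = -(-3 + 6*z**2)/4 = 3/4 - 3*z**2/2)
M = -49/8 (M = (-(3/4 - 3/2*5**2)*(-1))/6 = (-(3/4 - 3/2*25)*(-1))/6 = (-(3/4 - 75/2)*(-1))/6 = (-1*(-147/4)*(-1))/6 = ((147/4)*(-1))/6 = (1/6)*(-147/4) = -49/8 ≈ -6.1250)
G(1/(3 + 1))*M = -1/(1/(3 + 1))*(-49/8) = -1/(1/4)*(-49/8) = -1/1/4*(-49/8) = -1*4*(-49/8) = -4*(-49/8) = 49/2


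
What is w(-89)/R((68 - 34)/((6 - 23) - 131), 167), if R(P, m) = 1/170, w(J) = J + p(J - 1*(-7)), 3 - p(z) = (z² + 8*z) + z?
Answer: -1032240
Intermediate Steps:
p(z) = 3 - z² - 9*z (p(z) = 3 - ((z² + 8*z) + z) = 3 - (z² + 9*z) = 3 + (-z² - 9*z) = 3 - z² - 9*z)
w(J) = -60 - (7 + J)² - 8*J (w(J) = J + (3 - (J - 1*(-7))² - 9*(J - 1*(-7))) = J + (3 - (J + 7)² - 9*(J + 7)) = J + (3 - (7 + J)² - 9*(7 + J)) = J + (3 - (7 + J)² + (-63 - 9*J)) = J + (-60 - (7 + J)² - 9*J) = -60 - (7 + J)² - 8*J)
R(P, m) = 1/170
w(-89)/R((68 - 34)/((6 - 23) - 131), 167) = (-109 - 1*(-89)² - 22*(-89))/(1/170) = (-109 - 1*7921 + 1958)*170 = (-109 - 7921 + 1958)*170 = -6072*170 = -1032240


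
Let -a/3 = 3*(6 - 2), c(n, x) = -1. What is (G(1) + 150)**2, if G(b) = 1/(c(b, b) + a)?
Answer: 30791401/1369 ≈ 22492.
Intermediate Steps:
a = -36 (a = -9*(6 - 2) = -9*4 = -3*12 = -36)
G(b) = -1/37 (G(b) = 1/(-1 - 36) = 1/(-37) = -1/37)
(G(1) + 150)**2 = (-1/37 + 150)**2 = (5549/37)**2 = 30791401/1369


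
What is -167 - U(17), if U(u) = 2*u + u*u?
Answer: -490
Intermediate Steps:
U(u) = u**2 + 2*u (U(u) = 2*u + u**2 = u**2 + 2*u)
-167 - U(17) = -167 - 17*(2 + 17) = -167 - 17*19 = -167 - 1*323 = -167 - 323 = -490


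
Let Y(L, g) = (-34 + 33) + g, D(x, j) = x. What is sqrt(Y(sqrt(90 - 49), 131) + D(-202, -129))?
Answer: 6*I*sqrt(2) ≈ 8.4853*I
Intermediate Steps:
Y(L, g) = -1 + g
sqrt(Y(sqrt(90 - 49), 131) + D(-202, -129)) = sqrt((-1 + 131) - 202) = sqrt(130 - 202) = sqrt(-72) = 6*I*sqrt(2)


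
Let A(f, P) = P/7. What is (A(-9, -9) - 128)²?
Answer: 819025/49 ≈ 16715.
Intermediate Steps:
A(f, P) = P/7 (A(f, P) = P*(⅐) = P/7)
(A(-9, -9) - 128)² = ((⅐)*(-9) - 128)² = (-9/7 - 128)² = (-905/7)² = 819025/49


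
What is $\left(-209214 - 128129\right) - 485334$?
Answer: $-822677$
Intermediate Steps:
$\left(-209214 - 128129\right) - 485334 = -337343 - 485334 = -822677$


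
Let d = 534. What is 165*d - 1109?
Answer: 87001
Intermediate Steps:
165*d - 1109 = 165*534 - 1109 = 88110 - 1109 = 87001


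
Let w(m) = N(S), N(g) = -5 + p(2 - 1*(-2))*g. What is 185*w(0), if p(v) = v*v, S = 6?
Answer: 16835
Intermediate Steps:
p(v) = v**2
N(g) = -5 + 16*g (N(g) = -5 + (2 - 1*(-2))**2*g = -5 + (2 + 2)**2*g = -5 + 4**2*g = -5 + 16*g)
w(m) = 91 (w(m) = -5 + 16*6 = -5 + 96 = 91)
185*w(0) = 185*91 = 16835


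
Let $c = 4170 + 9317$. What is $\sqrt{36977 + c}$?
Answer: $4 \sqrt{3154} \approx 224.64$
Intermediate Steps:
$c = 13487$
$\sqrt{36977 + c} = \sqrt{36977 + 13487} = \sqrt{50464} = 4 \sqrt{3154}$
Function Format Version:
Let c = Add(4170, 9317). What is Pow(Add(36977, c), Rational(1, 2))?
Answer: Mul(4, Pow(3154, Rational(1, 2))) ≈ 224.64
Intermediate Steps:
c = 13487
Pow(Add(36977, c), Rational(1, 2)) = Pow(Add(36977, 13487), Rational(1, 2)) = Pow(50464, Rational(1, 2)) = Mul(4, Pow(3154, Rational(1, 2)))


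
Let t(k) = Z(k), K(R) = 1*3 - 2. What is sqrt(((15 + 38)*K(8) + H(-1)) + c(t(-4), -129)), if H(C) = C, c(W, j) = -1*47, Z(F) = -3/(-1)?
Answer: sqrt(5) ≈ 2.2361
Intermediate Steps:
Z(F) = 3 (Z(F) = -3*(-1) = 3)
K(R) = 1 (K(R) = 3 - 2 = 1)
t(k) = 3
c(W, j) = -47
sqrt(((15 + 38)*K(8) + H(-1)) + c(t(-4), -129)) = sqrt(((15 + 38)*1 - 1) - 47) = sqrt((53*1 - 1) - 47) = sqrt((53 - 1) - 47) = sqrt(52 - 47) = sqrt(5)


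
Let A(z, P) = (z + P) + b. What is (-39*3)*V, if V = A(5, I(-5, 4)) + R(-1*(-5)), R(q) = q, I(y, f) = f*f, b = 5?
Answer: -3627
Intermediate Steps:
I(y, f) = f²
A(z, P) = 5 + P + z (A(z, P) = (z + P) + 5 = (P + z) + 5 = 5 + P + z)
V = 31 (V = (5 + 4² + 5) - 1*(-5) = (5 + 16 + 5) + 5 = 26 + 5 = 31)
(-39*3)*V = -39*3*31 = -117*31 = -3627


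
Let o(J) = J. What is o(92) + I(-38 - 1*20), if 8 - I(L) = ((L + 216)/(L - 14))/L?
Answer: 208721/2088 ≈ 99.962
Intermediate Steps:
I(L) = 8 - (216 + L)/(L*(-14 + L)) (I(L) = 8 - (L + 216)/(L - 14)/L = 8 - (216 + L)/(-14 + L)/L = 8 - (216 + L)/(L*(-14 + L)))
o(92) + I(-38 - 1*20) = 92 + (-216 - 113*(-38 - 1*20) + 8*(-38 - 1*20)²)/((-38 - 1*20)*(-14 + (-38 - 1*20))) = 92 + (-216 - 113*(-38 - 20) + 8*(-38 - 20)²)/((-38 - 20)*(-14 + (-38 - 20))) = 92 + (-216 - 113*(-58) + 8*(-58)²)/((-58)*(-14 - 58)) = 92 - 1/58*(-216 + 6554 + 8*3364)/(-72) = 92 - 1/58*(-1/72)*(-216 + 6554 + 26912) = 92 - 1/58*(-1/72)*33250 = 92 + 16625/2088 = 208721/2088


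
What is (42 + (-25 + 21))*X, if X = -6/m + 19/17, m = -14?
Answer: 6992/119 ≈ 58.756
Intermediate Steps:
X = 184/119 (X = -6/(-14) + 19/17 = -6*(-1/14) + 19*(1/17) = 3/7 + 19/17 = 184/119 ≈ 1.5462)
(42 + (-25 + 21))*X = (42 + (-25 + 21))*(184/119) = (42 - 4)*(184/119) = 38*(184/119) = 6992/119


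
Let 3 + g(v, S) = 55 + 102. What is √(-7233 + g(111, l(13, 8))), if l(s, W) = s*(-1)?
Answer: I*√7079 ≈ 84.137*I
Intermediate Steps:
l(s, W) = -s
g(v, S) = 154 (g(v, S) = -3 + (55 + 102) = -3 + 157 = 154)
√(-7233 + g(111, l(13, 8))) = √(-7233 + 154) = √(-7079) = I*√7079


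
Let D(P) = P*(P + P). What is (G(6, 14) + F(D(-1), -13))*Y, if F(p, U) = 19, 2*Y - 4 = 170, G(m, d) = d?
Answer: 2871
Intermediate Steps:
Y = 87 (Y = 2 + (½)*170 = 2 + 85 = 87)
D(P) = 2*P² (D(P) = P*(2*P) = 2*P²)
(G(6, 14) + F(D(-1), -13))*Y = (14 + 19)*87 = 33*87 = 2871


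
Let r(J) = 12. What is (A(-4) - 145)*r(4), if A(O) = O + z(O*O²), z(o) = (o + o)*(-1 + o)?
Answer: 98052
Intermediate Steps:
z(o) = 2*o*(-1 + o) (z(o) = (2*o)*(-1 + o) = 2*o*(-1 + o))
A(O) = O + 2*O³*(-1 + O³) (A(O) = O + 2*(O*O²)*(-1 + O*O²) = O + 2*O³*(-1 + O³))
(A(-4) - 145)*r(4) = ((-4 - 2*(-4)³ + 2*(-4)⁶) - 145)*12 = ((-4 - 2*(-64) + 2*4096) - 145)*12 = ((-4 + 128 + 8192) - 145)*12 = (8316 - 145)*12 = 8171*12 = 98052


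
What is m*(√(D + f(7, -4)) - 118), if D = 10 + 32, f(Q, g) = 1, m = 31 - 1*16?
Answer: -1770 + 15*√43 ≈ -1671.6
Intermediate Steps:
m = 15 (m = 31 - 16 = 15)
D = 42
m*(√(D + f(7, -4)) - 118) = 15*(√(42 + 1) - 118) = 15*(√43 - 118) = 15*(-118 + √43) = -1770 + 15*√43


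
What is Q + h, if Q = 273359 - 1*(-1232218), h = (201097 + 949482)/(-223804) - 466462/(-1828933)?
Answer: 616264573462512405/409322521132 ≈ 1.5056e+6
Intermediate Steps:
h = -1999935840759/409322521132 (h = 1150579*(-1/223804) - 466462*(-1/1828933) = -1150579/223804 + 466462/1828933 = -1999935840759/409322521132 ≈ -4.8860)
Q = 1505577 (Q = 273359 + 1232218 = 1505577)
Q + h = 1505577 - 1999935840759/409322521132 = 616264573462512405/409322521132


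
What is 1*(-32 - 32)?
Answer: -64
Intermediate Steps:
1*(-32 - 32) = 1*(-64) = -64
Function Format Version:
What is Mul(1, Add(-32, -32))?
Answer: -64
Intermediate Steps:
Mul(1, Add(-32, -32)) = Mul(1, -64) = -64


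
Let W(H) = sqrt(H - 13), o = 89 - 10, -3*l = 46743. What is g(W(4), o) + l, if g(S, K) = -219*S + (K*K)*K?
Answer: 477458 - 657*I ≈ 4.7746e+5 - 657.0*I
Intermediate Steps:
l = -15581 (l = -1/3*46743 = -15581)
o = 79
W(H) = sqrt(-13 + H)
g(S, K) = K**3 - 219*S (g(S, K) = -219*S + K**2*K = -219*S + K**3 = K**3 - 219*S)
g(W(4), o) + l = (79**3 - 219*sqrt(-13 + 4)) - 15581 = (493039 - 657*I) - 15581 = 477458 - 657*I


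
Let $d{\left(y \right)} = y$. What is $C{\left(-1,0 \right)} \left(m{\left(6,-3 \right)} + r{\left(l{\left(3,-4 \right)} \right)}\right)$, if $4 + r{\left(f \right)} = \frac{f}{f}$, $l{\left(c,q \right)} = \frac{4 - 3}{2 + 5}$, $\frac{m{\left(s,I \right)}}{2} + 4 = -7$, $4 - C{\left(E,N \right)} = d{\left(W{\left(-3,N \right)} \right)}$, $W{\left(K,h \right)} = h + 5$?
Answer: $25$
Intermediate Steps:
$W{\left(K,h \right)} = 5 + h$
$C{\left(E,N \right)} = -1 - N$ ($C{\left(E,N \right)} = 4 - \left(5 + N\right) = -1 - N$)
$m{\left(s,I \right)} = -22$ ($m{\left(s,I \right)} = -8 + 2 \left(-7\right) = -8 - 14 = -22$)
$l{\left(c,q \right)} = \frac{1}{7}$ ($l{\left(c,q \right)} = 1 \cdot \frac{1}{7} = \frac{1}{7}$)
$r{\left(f \right)} = -3$ ($r{\left(f \right)} = -4 + \frac{f}{f} = -4 + 1 = -3$)
$C{\left(-1,0 \right)} \left(m{\left(6,-3 \right)} + r{\left(l{\left(3,-4 \right)} \right)}\right) = \left(-1 - 0\right) \left(-22 - 3\right) = \left(-1 + 0\right) \left(-25\right) = \left(-1\right) \left(-25\right) = 25$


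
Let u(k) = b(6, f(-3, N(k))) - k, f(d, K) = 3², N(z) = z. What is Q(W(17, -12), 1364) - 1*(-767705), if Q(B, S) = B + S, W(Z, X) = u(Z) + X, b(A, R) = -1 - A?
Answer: 769033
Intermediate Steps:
f(d, K) = 9
u(k) = -7 - k (u(k) = (-1 - 1*6) - k = (-1 - 6) - k = -7 - k)
W(Z, X) = -7 + X - Z (W(Z, X) = (-7 - Z) + X = -7 + X - Z)
Q(W(17, -12), 1364) - 1*(-767705) = ((-7 - 12 - 1*17) + 1364) - 1*(-767705) = ((-7 - 12 - 17) + 1364) + 767705 = (-36 + 1364) + 767705 = 1328 + 767705 = 769033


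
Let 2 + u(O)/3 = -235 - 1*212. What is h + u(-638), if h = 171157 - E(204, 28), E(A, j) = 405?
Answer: 169405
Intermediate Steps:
h = 170752 (h = 171157 - 1*405 = 171157 - 405 = 170752)
u(O) = -1347 (u(O) = -6 + 3*(-235 - 1*212) = -6 + 3*(-235 - 212) = -6 + 3*(-447) = -6 - 1341 = -1347)
h + u(-638) = 170752 - 1347 = 169405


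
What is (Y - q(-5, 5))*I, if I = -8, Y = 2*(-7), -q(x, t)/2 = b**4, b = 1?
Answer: 96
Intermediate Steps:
q(x, t) = -2 (q(x, t) = -2*1**4 = -2*1 = -2)
Y = -14
(Y - q(-5, 5))*I = (-14 - 1*(-2))*(-8) = (-14 + 2)*(-8) = -12*(-8) = 96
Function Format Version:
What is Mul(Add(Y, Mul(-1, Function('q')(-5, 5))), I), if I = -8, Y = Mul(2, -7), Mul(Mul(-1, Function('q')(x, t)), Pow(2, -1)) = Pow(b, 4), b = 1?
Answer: 96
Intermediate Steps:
Function('q')(x, t) = -2 (Function('q')(x, t) = Mul(-2, Pow(1, 4)) = Mul(-2, 1) = -2)
Y = -14
Mul(Add(Y, Mul(-1, Function('q')(-5, 5))), I) = Mul(Add(-14, Mul(-1, -2)), -8) = Mul(Add(-14, 2), -8) = Mul(-12, -8) = 96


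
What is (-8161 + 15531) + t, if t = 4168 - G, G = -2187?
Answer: 13725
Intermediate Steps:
t = 6355 (t = 4168 - 1*(-2187) = 4168 + 2187 = 6355)
(-8161 + 15531) + t = (-8161 + 15531) + 6355 = 7370 + 6355 = 13725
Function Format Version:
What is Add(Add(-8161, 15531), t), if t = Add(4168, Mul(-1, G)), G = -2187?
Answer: 13725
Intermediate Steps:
t = 6355 (t = Add(4168, Mul(-1, -2187)) = Add(4168, 2187) = 6355)
Add(Add(-8161, 15531), t) = Add(Add(-8161, 15531), 6355) = Add(7370, 6355) = 13725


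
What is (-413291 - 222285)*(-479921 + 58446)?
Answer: 267879394600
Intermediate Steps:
(-413291 - 222285)*(-479921 + 58446) = -635576*(-421475) = 267879394600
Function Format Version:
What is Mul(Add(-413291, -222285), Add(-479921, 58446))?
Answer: 267879394600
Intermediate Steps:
Mul(Add(-413291, -222285), Add(-479921, 58446)) = Mul(-635576, -421475) = 267879394600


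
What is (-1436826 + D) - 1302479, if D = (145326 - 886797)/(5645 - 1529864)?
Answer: -1391766662108/508073 ≈ -2.7393e+6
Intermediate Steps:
D = 247157/508073 (D = -741471/(-1524219) = -741471*(-1/1524219) = 247157/508073 ≈ 0.48646)
(-1436826 + D) - 1302479 = (-1436826 + 247157/508073) - 1302479 = -730012249141/508073 - 1302479 = -1391766662108/508073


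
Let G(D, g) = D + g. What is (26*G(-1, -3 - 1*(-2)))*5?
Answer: -260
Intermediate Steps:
(26*G(-1, -3 - 1*(-2)))*5 = (26*(-1 + (-3 - 1*(-2))))*5 = (26*(-1 + (-3 + 2)))*5 = (26*(-1 - 1))*5 = (26*(-2))*5 = -52*5 = -260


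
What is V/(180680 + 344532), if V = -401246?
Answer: -200623/262606 ≈ -0.76397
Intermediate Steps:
V/(180680 + 344532) = -401246/(180680 + 344532) = -401246/525212 = -401246*1/525212 = -200623/262606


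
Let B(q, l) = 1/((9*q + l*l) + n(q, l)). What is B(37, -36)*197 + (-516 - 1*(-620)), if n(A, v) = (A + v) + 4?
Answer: 170133/1634 ≈ 104.12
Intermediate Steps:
n(A, v) = 4 + A + v
B(q, l) = 1/(4 + l + l² + 10*q) (B(q, l) = 1/((9*q + l*l) + (4 + q + l)) = 1/((9*q + l²) + (4 + l + q)) = 1/((l² + 9*q) + (4 + l + q)) = 1/(4 + l + l² + 10*q))
B(37, -36)*197 + (-516 - 1*(-620)) = 197/(4 - 36 + (-36)² + 10*37) + (-516 - 1*(-620)) = 197/(4 - 36 + 1296 + 370) + (-516 + 620) = 197/1634 + 104 = 170133/1634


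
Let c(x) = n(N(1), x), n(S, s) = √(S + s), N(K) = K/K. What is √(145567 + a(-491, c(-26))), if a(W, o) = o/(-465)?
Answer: √(1259008983 - 93*I)/93 ≈ 381.53 - 1.4091e-5*I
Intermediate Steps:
N(K) = 1
c(x) = √(1 + x)
a(W, o) = -o/465 (a(W, o) = o*(-1/465) = -o/465)
√(145567 + a(-491, c(-26))) = √(145567 - √(1 - 26)/465) = √(145567 - I/93)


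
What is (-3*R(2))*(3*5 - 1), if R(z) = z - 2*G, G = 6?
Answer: 420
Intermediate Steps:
R(z) = -12 + z (R(z) = z - 2*6 = z - 12 = -12 + z)
(-3*R(2))*(3*5 - 1) = (-3*(-12 + 2))*(3*5 - 1) = (-3*(-10))*(15 - 1) = 30*14 = 420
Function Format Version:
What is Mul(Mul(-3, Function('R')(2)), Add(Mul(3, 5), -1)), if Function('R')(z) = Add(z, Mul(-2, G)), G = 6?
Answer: 420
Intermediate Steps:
Function('R')(z) = Add(-12, z) (Function('R')(z) = Add(z, Mul(-2, 6)) = Add(z, -12) = Add(-12, z))
Mul(Mul(-3, Function('R')(2)), Add(Mul(3, 5), -1)) = Mul(Mul(-3, Add(-12, 2)), Add(Mul(3, 5), -1)) = Mul(Mul(-3, -10), Add(15, -1)) = Mul(30, 14) = 420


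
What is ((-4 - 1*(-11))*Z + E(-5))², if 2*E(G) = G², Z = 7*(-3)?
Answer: 72361/4 ≈ 18090.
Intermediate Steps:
Z = -21
E(G) = G²/2
((-4 - 1*(-11))*Z + E(-5))² = ((-4 - 1*(-11))*(-21) + (½)*(-5)²)² = ((-4 + 11)*(-21) + (½)*25)² = (7*(-21) + 25/2)² = (-147 + 25/2)² = (-269/2)² = 72361/4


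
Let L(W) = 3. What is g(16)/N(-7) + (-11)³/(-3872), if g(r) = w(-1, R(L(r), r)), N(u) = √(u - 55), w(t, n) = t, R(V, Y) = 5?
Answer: 11/32 + I*√62/62 ≈ 0.34375 + 0.127*I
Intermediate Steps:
N(u) = √(-55 + u)
g(r) = -1
g(16)/N(-7) + (-11)³/(-3872) = -1/(√(-55 - 7)) + (-11)³/(-3872) = -1/(√(-62)) - 1331*(-1/3872) = -1/(I*√62) + 11/32 = -(-1)*I*√62/62 + 11/32 = I*√62/62 + 11/32 = 11/32 + I*√62/62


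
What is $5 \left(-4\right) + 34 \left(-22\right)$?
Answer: $-768$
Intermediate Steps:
$5 \left(-4\right) + 34 \left(-22\right) = -20 - 748 = -768$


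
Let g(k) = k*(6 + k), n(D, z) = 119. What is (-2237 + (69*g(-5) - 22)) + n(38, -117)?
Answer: -2485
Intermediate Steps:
(-2237 + (69*g(-5) - 22)) + n(38, -117) = (-2237 + (69*(-5*(6 - 5)) - 22)) + 119 = (-2237 + (69*(-5*1) - 22)) + 119 = (-2237 + (69*(-5) - 22)) + 119 = (-2237 + (-345 - 22)) + 119 = (-2237 - 367) + 119 = -2604 + 119 = -2485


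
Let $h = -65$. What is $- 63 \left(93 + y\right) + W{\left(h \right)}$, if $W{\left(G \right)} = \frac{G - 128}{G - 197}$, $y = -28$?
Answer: $- \frac{1072697}{262} \approx -4094.3$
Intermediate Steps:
$W{\left(G \right)} = \frac{-128 + G}{-197 + G}$
$- 63 \left(93 + y\right) + W{\left(h \right)} = - 63 \left(93 - 28\right) + \frac{-128 - 65}{-197 - 65} = \left(-63\right) 65 + \frac{1}{-262} \left(-193\right) = -4095 - - \frac{193}{262} = -4095 + \frac{193}{262} = - \frac{1072697}{262}$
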